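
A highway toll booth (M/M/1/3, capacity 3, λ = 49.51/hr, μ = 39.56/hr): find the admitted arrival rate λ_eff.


ρ = 1.2515; P_K = (1−ρ)ρ^3/(1−ρ^4) = 0.339257
λ_eff = λ(1 − P_K) = 49.51·(1 − 0.339257) = 49.51·0.660743 = 32.7134 /hr

Final: 32.7134 /hr


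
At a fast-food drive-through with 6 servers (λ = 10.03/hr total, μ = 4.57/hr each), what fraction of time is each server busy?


ρ = λ/(cμ) = 10.03/(6·4.57) = 10.03/27.42 = 0.3658

Final: 0.3658


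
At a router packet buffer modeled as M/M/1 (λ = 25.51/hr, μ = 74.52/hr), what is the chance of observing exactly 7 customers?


ρ = 25.51/74.52 = 0.3423
P_n = (1−ρ)·ρ^n = (1 − 0.3423)·0.3423^7 = 0.6577·0.0005509 = 0.0003623

Final: 0.0003623


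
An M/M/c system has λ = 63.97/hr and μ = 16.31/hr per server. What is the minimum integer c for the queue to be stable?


Stability requires cμ > λ ⇔ c > λ/μ.
λ/μ = 63.97/16.31 = 3.9221
Minimum integer c = ⌊3.9221⌋ + 1 = 4
Check: 4·16.31 = 65.24 > 63.97, while 3·16.31 = 48.93 ≤ 63.97

Final: 4 servers


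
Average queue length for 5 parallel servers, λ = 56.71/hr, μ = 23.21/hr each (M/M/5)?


a = λ/μ = 2.4433; ρ = a/5 = 0.4887
P₀ = 0.085008
Lq = P₀·a^c·ρ / (c!·(1−ρ)²) = 0.085008·87.08082·0.4887/(120·0.26146)
= 0.11530

Final: 0.11530


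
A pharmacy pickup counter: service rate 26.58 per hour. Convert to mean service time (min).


Mean service time = 1/μ = 1/26.58 hour = 0.03762 hour
In minutes: 0.03762 × 60 = 2.2573 min

Final: 2.2573 min


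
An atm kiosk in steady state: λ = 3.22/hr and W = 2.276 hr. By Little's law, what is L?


L = λW = 3.22·2.276 = 7.3287

Final: 7.3287


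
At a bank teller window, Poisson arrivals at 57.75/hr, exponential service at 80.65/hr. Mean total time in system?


W = 1/(μ−λ) = 1/(80.65 − 57.75) = 1/22.90 = 0.04367 hr

Final: 0.04367 hr


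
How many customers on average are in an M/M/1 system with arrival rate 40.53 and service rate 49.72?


ρ = λ/μ = 40.53/49.72 = 0.8152
L = ρ/(1−ρ) = 0.8152/(1 − 0.8152) = 0.8152/0.1848 = 4.4102

Final: 4.4102


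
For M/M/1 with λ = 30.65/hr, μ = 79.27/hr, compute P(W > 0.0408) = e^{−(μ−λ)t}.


W ~ Exponential(μ−λ) for M/M/1.
μ − λ = 79.27 − 30.65 = 48.6200
P(W > t) = e^{−(μ−λ)t} = e^{−1.9837} = 0.137560

Final: 0.137560


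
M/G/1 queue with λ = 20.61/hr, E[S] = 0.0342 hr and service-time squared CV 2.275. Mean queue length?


ρ = λ·E[S] = 20.61·0.0342 = 0.7049
Lq = ρ²(1+C_s²)/(2(1−ρ)) = 0.4968·(1+2.275)/(2·0.2951)
= 0.4968·3.2750/0.5903 = 2.75654

Final: 2.75654


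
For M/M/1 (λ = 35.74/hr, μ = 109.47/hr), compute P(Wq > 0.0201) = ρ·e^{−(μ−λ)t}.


ρ = 35.74/109.47 = 0.3265
P(Wq > t) = ρ·e^{−(μ−λ)t} = 0.3265·e^{−1.4820}
= 0.3265·0.227189 = 0.074173

Final: 0.074173


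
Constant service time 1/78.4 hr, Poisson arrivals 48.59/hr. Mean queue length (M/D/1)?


ρ = 48.59/78.4 = 0.6198
M/D/1: Lq = ρ²/(2(1−ρ)) = 0.3841/(2·0.3802) = 0.50511

Final: 0.50511


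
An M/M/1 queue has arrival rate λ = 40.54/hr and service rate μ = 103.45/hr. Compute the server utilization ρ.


ρ = λ/μ = 40.54/103.45 = 0.3919

Final: 0.3919


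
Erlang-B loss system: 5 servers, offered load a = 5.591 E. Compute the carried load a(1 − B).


B(5,5.591) = 0.330887 (Erlang-B)
Carried load = a(1 − B) = 5.591·(1 − 0.330887) = 5.591·0.669113 = 3.7410 E

Final: 3.7410 Erlangs


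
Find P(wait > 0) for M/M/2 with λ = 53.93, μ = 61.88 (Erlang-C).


a = λ/μ = 0.8715; ρ = a/2 = 0.4358
P₀ = 0.392988 (from M/M/c formula)
C(c,a) = [a^c/(c!(1−ρ))]·P₀ = [0.75956/(2·0.5642)]·0.392988
= 0.67308·0.392988 = 0.264513

Final: 0.264513


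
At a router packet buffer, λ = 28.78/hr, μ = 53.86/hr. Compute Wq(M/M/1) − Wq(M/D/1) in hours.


ρ = 28.78/53.86 = 0.5343
Wq(M/M/1) = ρ/(μ−λ) = 0.5343/25.08 = 0.02131 hr
Wq(M/D/1) = ρ/(2(μ−λ)) = 0.01065 hr
Savings = 0.02131 − 0.01065 = 0.01065 hr

Final: 0.01065 hr


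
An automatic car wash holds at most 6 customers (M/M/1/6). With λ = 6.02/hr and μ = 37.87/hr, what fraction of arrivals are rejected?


ρ = λ/μ = 6.02/37.87 = 0.1590
P_K = (1−ρ)ρ^K/(1−ρ^(K+1)) = (0.8410·0.00001614)/(1 − 0.000002565)
= 0.00001357/0.999997 = 0.00001357

Final: 0.00001357


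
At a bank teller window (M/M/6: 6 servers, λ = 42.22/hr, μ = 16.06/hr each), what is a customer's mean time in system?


a = 2.6289; ρ = 0.4381; P₀ = 0.071608
Lq = P₀·a^c·ρ/(c!(1−ρ)²) = 0.04557
Wq = Lq/λ = 0.04557/42.22 = 0.001079 hr
W = Wq + 1/μ = 0.001079 + 0.06227 = 0.06335 hr

Final: 0.06335 hr


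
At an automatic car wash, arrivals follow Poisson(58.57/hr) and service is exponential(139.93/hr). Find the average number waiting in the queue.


ρ = 58.57/139.93 = 0.4186
Lq = ρ²/(1−ρ) = 0.1752/0.5814 = 0.3013

Final: 0.3013


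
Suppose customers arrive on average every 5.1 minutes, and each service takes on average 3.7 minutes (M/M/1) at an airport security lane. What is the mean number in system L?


λ = 60/5.1 = 11.7647 /hr
μ = 60/3.7 = 16.2162 /hr
ρ = λ/μ = 11.7647/16.2162 = 0.7255
L = ρ/(1−ρ) = 0.7255/0.2745 = 2.6429

Final: 2.6429


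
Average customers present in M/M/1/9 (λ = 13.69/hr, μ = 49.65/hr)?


ρ = 13.69/49.65 = 0.2757
L = ρ[1 − (K+1)ρ^K + Kρ^(K+1)] / [(1−ρ)(1−ρ^(K+1))]
Numerator: 0.2757·(1 − 10·0.000009212 + 9·0.000002540) = 0.275711
Denominator: (0.7243)·(0.999997) = 0.724268
L = 0.275711/0.724268 = 0.3807

Final: 0.3807


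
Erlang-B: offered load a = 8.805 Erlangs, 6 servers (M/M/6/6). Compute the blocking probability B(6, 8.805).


B(c,a) = (a^c/c!) / Σ_{k=0}^{c} a^k/k!
a^6/6! = 647.207685
Σ terms (k=0..6): 1.00000 + 8.80500 + 38.76401 + 113.77238 + 250.44144 + 441.02738 + 647.20768 = 1501.017901
B = 647.207685/1501.017901 = 0.431179

Final: 0.431179


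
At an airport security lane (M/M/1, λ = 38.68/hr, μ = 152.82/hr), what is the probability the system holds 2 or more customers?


ρ = 38.68/152.82 = 0.2531
P(N ≥ n) = ρ^n = 0.2531^2 = 0.064064

Final: 0.064064


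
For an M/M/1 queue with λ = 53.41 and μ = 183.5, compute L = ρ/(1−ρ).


ρ = λ/μ = 53.41/183.5 = 0.2911
L = ρ/(1−ρ) = 0.2911/(1 − 0.2911) = 0.2911/0.7089 = 0.4106

Final: 0.4106


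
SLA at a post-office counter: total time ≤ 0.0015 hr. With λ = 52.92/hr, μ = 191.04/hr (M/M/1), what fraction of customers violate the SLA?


W ~ Exponential(μ−λ) for M/M/1.
μ − λ = 191.04 − 52.92 = 138.1200
P(W > t) = e^{−(μ−λ)t} = e^{−0.2072} = 0.812873

Final: 0.812873


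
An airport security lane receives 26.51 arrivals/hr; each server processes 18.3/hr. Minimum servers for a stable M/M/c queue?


Stability requires cμ > λ ⇔ c > λ/μ.
λ/μ = 26.51/18.3 = 1.4486
Minimum integer c = ⌊1.4486⌋ + 1 = 2
Check: 2·18.3 = 36.60 > 26.51, while 1·18.3 = 18.30 ≤ 26.51

Final: 2 servers


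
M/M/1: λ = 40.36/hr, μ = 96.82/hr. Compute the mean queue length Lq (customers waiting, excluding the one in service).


ρ = 40.36/96.82 = 0.4169
Lq = ρ²/(1−ρ) = 0.1738/0.5831 = 0.2980

Final: 0.2980


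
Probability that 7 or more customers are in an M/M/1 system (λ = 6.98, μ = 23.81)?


ρ = 6.98/23.81 = 0.2932
P(N ≥ n) = ρ^n = 0.2932^7 = 0.0001861

Final: 0.0001861


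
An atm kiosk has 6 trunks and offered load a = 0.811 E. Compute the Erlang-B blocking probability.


B(c,a) = (a^c/c!) / Σ_{k=0}^{c} a^k/k!
a^6/6! = 0.0003952
Σ terms (k=0..6): 1.00000 + 0.81100 + 0.32886 + 0.08890 + 0.01802 + 0.002924 + 0.0003952 = 2.250106
B = 0.0003952/2.250106 = 0.0001756

Final: 0.0001756


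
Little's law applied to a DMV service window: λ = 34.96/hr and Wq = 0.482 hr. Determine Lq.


Lq = λWq = 34.96·0.482 = 16.8507

Final: 16.8507


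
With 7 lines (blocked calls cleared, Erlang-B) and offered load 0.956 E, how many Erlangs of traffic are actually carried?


B(7,0.956) = 0.00005567 (Erlang-B)
Carried load = a(1 − B) = 0.956·(1 − 0.00005567) = 0.956·0.999944 = 0.9559 E

Final: 0.9559 Erlangs


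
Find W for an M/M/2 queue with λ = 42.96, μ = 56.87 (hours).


a = 0.7554; ρ = 0.3777; P₀ = 0.451691
Lq = P₀·a^c·ρ/(c!(1−ρ)²) = 0.12570
Wq = Lq/λ = 0.12570/42.96 = 0.002926 hr
W = Wq + 1/μ = 0.002926 + 0.01758 = 0.02051 hr

Final: 0.02051 hr


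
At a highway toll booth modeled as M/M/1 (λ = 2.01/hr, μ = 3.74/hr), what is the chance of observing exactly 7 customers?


ρ = 2.01/3.74 = 0.5374
P_n = (1−ρ)·ρ^n = (1 − 0.5374)·0.5374^7 = 0.4626·0.012950 = 0.005990

Final: 0.005990


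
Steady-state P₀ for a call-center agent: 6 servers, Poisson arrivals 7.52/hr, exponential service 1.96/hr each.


a = λ/μ = 7.52/1.96 = 3.8367; ρ = a/c = 0.6395
Σ_{k=0}^{5} a^k/k! (terms k=0..5) = 1.00000 + 3.83673 + 7.36027 + 9.41313 + 9.02892 + 6.92831 = 37.56737
Tail: a^6/(6!(1−ρ)) = 3189.85260/(720·0.3605) = 12.28795
P₀ = 1/(37.56737 + 12.28795) = 1/49.85532 = 0.020058

Final: 0.020058


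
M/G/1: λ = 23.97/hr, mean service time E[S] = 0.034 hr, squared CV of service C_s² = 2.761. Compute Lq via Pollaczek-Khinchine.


ρ = λ·E[S] = 23.97·0.034 = 0.8150
Lq = ρ²(1+C_s²)/(2(1−ρ)) = 0.6642·(1+2.761)/(2·0.1850)
= 0.6642·3.7610/0.3700 = 6.75070

Final: 6.75070


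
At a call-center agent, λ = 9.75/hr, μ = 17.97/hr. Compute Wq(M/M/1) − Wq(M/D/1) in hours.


ρ = 9.75/17.97 = 0.5426
Wq(M/M/1) = ρ/(μ−λ) = 0.5426/8.22 = 0.06601 hr
Wq(M/D/1) = ρ/(2(μ−λ)) = 0.03300 hr
Savings = 0.06601 − 0.03300 = 0.03300 hr

Final: 0.03300 hr


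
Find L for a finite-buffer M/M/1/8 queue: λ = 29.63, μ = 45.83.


ρ = 29.63/45.83 = 0.6465
L = ρ[1 − (K+1)ρ^K + Kρ^(K+1)] / [(1−ρ)(1−ρ^(K+1))]
Numerator: 0.6465·(1 − 9·0.030525 + 8·0.019735) = 0.570977
Denominator: (0.3535)·(0.980265) = 0.346504
L = 0.570977/0.346504 = 1.6478

Final: 1.6478


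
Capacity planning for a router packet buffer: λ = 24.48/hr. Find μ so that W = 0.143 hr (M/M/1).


W = 1/(μ−λ) ⇒ μ − λ = 1/W = 1/0.143 = 6.9930
μ = λ + 1/W = 24.48 + 6.9930 = 31.4730 per hr

Final: 31.4730 /hr


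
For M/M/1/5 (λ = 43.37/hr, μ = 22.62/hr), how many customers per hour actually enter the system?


ρ = 1.9173; P_K = (1−ρ)ρ^5/(1−ρ^6) = 0.488270
λ_eff = λ(1 − P_K) = 43.37·(1 − 0.488270) = 43.37·0.511730 = 22.1937 /hr

Final: 22.1937 /hr


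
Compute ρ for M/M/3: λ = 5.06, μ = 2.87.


ρ = λ/(cμ) = 5.06/(3·2.87) = 5.06/8.61 = 0.5877

Final: 0.5877


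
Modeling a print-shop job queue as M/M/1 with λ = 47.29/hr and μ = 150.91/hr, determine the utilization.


ρ = λ/μ = 47.29/150.91 = 0.3134

Final: 0.3134


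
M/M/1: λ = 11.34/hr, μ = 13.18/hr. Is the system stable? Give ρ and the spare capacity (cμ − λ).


Total capacity cμ = 1·13.18 = 13.18/hr
ρ = λ/(cμ) = 11.34/13.18 = 0.8604
Stable ⇔ ρ < 1: YES
Spare capacity = cμ − λ = 13.18 − 11.34 = 1.84/hr

Final: ρ = 0.8604; stable; margin = 1.84/hr


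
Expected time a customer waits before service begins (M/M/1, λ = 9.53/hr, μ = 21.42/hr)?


ρ = 9.53/21.42 = 0.4449
Wq = ρ/(μ−λ) = 0.4449/(21.42 − 9.53) = 0.4449/11.89 = 0.03742 hr

Final: 0.03742 hr


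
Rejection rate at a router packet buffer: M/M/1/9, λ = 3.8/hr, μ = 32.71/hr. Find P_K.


ρ = λ/μ = 3.8/32.71 = 0.1162
P_K = (1−ρ)ρ^K/(1−ρ^(K+1)) = (0.8838·0.000000003854)/(1 − 4.477e-10)
= 0.000000003406/1.000000 = 0.000000003406

Final: 0.000000003406


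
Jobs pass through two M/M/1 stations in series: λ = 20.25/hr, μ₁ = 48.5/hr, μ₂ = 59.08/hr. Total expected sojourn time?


Each node sees arrival rate λ = 20.25/hr (tandem ⇒ throughput preserved).
W₁ = 1/(μ₁−λ) = 1/(48.5−20.25) = 0.03540 hr
W₂ = 1/(μ₂−λ) = 1/(59.08−20.25) = 0.02575 hr
W_total = W₁ + W₂ = 0.03540 + 0.02575 = 0.06115 hr

Final: 0.06115 hr


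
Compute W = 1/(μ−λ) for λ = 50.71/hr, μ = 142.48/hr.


W = 1/(μ−λ) = 1/(142.48 − 50.71) = 1/91.77 = 0.01090 hr

Final: 0.01090 hr


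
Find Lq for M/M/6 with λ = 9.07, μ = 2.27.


a = λ/μ = 3.9956; ρ = a/6 = 0.6659
P₀ = 0.016769
Lq = P₀·a^c·ρ / (c!·(1−ρ)²) = 0.016769·4069.00833·0.6659/(720·0.11160)
= 0.56550

Final: 0.56550


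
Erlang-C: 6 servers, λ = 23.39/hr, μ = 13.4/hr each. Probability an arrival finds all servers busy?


a = λ/μ = 1.7455; ρ = a/6 = 0.2909
P₀ = 0.174442 (from M/M/c formula)
C(c,a) = [a^c/(c!(1−ρ))]·P₀ = [28.28476/(720·0.7091)]·0.174442
= 0.05540·0.174442 = 0.009664

Final: 0.009664


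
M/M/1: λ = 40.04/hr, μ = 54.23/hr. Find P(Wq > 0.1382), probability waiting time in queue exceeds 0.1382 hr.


ρ = 40.04/54.23 = 0.7383
P(Wq > t) = ρ·e^{−(μ−λ)t} = 0.7383·e^{−1.9611}
= 0.7383·0.140709 = 0.103891

Final: 0.103891


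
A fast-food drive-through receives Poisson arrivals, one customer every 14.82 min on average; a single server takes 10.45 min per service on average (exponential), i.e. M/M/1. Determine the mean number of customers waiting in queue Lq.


λ = 60/14.82 = 4.0486 /hr
μ = 60/10.45 = 5.7416 /hr
ρ = λ/μ = 4.0486/5.7416 = 0.7051
Lq = ρ²/(1−ρ) = 0.4972/0.2949 = 1.6862

Final: 1.6862


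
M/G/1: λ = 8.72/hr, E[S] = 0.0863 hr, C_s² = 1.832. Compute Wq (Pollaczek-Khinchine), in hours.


ρ = λ·E[S] = 8.72·0.0863 = 0.7525
E[S²] = E[S]²(1+C_s²) = 0.0863²·(1+1.832) = 0.021092
Wq = λ·E[S²]/(2(1−ρ)) = 8.72·0.021092/(2·0.2475) = 0.37161 hr

Final: 0.37161 hr


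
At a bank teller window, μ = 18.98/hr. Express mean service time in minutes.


Mean service time = 1/μ = 1/18.98 hour = 0.05269 hour
In minutes: 0.05269 × 60 = 3.1612 min

Final: 3.1612 min


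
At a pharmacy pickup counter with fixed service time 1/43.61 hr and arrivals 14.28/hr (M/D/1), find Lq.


ρ = 14.28/43.61 = 0.3274
M/D/1: Lq = ρ²/(2(1−ρ)) = 0.1072/(2·0.6726) = 0.07971

Final: 0.07971


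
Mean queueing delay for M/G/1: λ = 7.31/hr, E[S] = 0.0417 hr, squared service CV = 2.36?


ρ = λ·E[S] = 7.31·0.0417 = 0.3048
E[S²] = E[S]²(1+C_s²) = 0.0417²·(1+2.36) = 0.005843
Wq = λ·E[S²]/(2(1−ρ)) = 7.31·0.005843/(2·0.6952) = 0.03072 hr

Final: 0.03072 hr


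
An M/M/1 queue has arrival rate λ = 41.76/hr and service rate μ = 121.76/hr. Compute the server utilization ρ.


ρ = λ/μ = 41.76/121.76 = 0.3430

Final: 0.3430


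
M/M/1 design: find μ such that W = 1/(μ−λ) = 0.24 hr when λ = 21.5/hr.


W = 1/(μ−λ) ⇒ μ − λ = 1/W = 1/0.24 = 4.1667
μ = λ + 1/W = 21.5 + 4.1667 = 25.6667 per hr

Final: 25.6667 /hr


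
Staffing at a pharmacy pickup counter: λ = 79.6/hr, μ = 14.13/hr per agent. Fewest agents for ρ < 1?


Stability requires cμ > λ ⇔ c > λ/μ.
λ/μ = 79.6/14.13 = 5.6334
Minimum integer c = ⌊5.6334⌋ + 1 = 6
Check: 6·14.13 = 84.78 > 79.6, while 5·14.13 = 70.65 ≤ 79.6

Final: 6 servers


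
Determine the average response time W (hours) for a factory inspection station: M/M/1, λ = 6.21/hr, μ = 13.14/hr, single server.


W = 1/(μ−λ) = 1/(13.14 − 6.21) = 1/6.93 = 0.1443 hr

Final: 0.1443 hr


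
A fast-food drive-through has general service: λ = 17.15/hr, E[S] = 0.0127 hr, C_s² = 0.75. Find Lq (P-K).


ρ = λ·E[S] = 17.15·0.0127 = 0.2178
Lq = ρ²(1+C_s²)/(2(1−ρ)) = 0.04744·(1+0.75)/(2·0.7822)
= 0.04744·1.7500/1.5644 = 0.05307

Final: 0.05307


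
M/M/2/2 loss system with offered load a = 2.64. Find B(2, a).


B(c,a) = (a^c/c!) / Σ_{k=0}^{c} a^k/k!
a^2/2! = 3.484800
Σ terms (k=0..2): 1.00000 + 2.64000 + 3.48480 = 7.124800
B = 3.484800/7.124800 = 0.489108

Final: 0.489108


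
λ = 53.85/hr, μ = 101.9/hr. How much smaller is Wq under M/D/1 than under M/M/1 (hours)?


ρ = 53.85/101.9 = 0.5285
Wq(M/M/1) = ρ/(μ−λ) = 0.5285/48.05 = 0.01100 hr
Wq(M/D/1) = ρ/(2(μ−λ)) = 0.005499 hr
Savings = 0.01100 − 0.005499 = 0.005499 hr

Final: 0.005499 hr


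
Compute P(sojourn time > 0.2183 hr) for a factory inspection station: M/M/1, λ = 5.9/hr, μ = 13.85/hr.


W ~ Exponential(μ−λ) for M/M/1.
μ − λ = 13.85 − 5.9 = 7.9500
P(W > t) = e^{−(μ−λ)t} = e^{−1.7355} = 0.176315

Final: 0.176315


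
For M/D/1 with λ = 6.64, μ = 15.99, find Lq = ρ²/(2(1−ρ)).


ρ = 6.64/15.99 = 0.4153
M/D/1: Lq = ρ²/(2(1−ρ)) = 0.1724/(2·0.5847) = 0.14745

Final: 0.14745


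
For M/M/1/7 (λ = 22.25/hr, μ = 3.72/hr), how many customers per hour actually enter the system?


ρ = 5.9812; P_K = (1−ρ)ρ^7/(1−ρ^8) = 0.832809
λ_eff = λ(1 − P_K) = 22.25·(1 − 0.832809) = 22.25·0.167191 = 3.7200 /hr

Final: 3.7200 /hr


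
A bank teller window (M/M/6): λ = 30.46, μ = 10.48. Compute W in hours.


a = 2.9065; ρ = 0.4844; P₀ = 0.053913
Lq = P₀·a^c·ρ/(c!(1−ρ)²) = 0.08226
Wq = Lq/λ = 0.08226/30.46 = 0.002701 hr
W = Wq + 1/μ = 0.002701 + 0.09542 = 0.09812 hr

Final: 0.09812 hr


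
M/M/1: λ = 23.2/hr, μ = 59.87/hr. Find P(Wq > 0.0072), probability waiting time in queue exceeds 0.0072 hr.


ρ = 23.2/59.87 = 0.3875
P(Wq > t) = ρ·e^{−(μ−λ)t} = 0.3875·e^{−0.2640}
= 0.3875·0.767955 = 0.297587

Final: 0.297587


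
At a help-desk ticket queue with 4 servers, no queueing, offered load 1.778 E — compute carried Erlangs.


B(4,1.778) = 0.072902 (Erlang-B)
Carried load = a(1 − B) = 1.778·(1 − 0.072902) = 1.778·0.927098 = 1.6484 E

Final: 1.6484 Erlangs


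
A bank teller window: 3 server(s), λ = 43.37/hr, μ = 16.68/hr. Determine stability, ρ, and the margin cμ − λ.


Total capacity cμ = 3·16.68 = 50.04/hr
ρ = λ/(cμ) = 43.37/50.04 = 0.8667
Stable ⇔ ρ < 1: YES
Spare capacity = cμ − λ = 50.04 − 43.37 = 6.67/hr

Final: ρ = 0.8667; stable; margin = 6.67/hr


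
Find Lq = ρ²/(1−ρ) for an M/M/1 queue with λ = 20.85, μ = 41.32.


ρ = 20.85/41.32 = 0.5046
Lq = ρ²/(1−ρ) = 0.2546/0.4954 = 0.5140

Final: 0.5140


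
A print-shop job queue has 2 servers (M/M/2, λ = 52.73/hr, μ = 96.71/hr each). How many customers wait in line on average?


a = λ/μ = 0.5452; ρ = a/2 = 0.2726
P₀ = 0.571562
Lq = P₀·a^c·ρ / (c!·(1−ρ)²) = 0.571562·0.29728·0.2726/(2·0.52908)
= 0.04378

Final: 0.04378


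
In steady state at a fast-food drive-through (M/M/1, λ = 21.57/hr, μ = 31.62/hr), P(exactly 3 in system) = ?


ρ = 21.57/31.62 = 0.6822
P_n = (1−ρ)·ρ^n = (1 − 0.6822)·0.6822^3 = 0.3178·0.317442 = 0.100895

Final: 0.100895


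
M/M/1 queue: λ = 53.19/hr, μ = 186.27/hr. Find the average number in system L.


ρ = λ/μ = 53.19/186.27 = 0.2856
L = ρ/(1−ρ) = 0.2856/(1 − 0.2856) = 0.2856/0.7144 = 0.3997

Final: 0.3997


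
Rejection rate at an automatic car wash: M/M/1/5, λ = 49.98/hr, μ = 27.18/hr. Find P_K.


ρ = λ/μ = 49.98/27.18 = 1.8389
P_K = (1−ρ)ρ^K/(1−ρ^(K+1)) = (-0.8389·21.024903)/(1 − 38.661687)
= -17.636784/-37.661687 = 0.468295

Final: 0.468295


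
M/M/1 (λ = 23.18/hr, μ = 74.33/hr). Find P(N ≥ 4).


ρ = 23.18/74.33 = 0.3119
P(N ≥ n) = ρ^n = 0.3119^4 = 0.009458

Final: 0.009458


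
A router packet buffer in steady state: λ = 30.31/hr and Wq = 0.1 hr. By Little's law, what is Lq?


Lq = λWq = 30.31·0.1 = 3.0310

Final: 3.0310


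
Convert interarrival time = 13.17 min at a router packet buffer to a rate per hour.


λ = 1/(interarrival time) in consistent units.
1 hour = 60 min, so λ = 60/13.17 = 4.5558 per hour

Final: 4.5558 /hr


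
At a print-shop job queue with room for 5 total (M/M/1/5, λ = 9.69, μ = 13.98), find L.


ρ = 9.69/13.98 = 0.6931
L = ρ[1 − (K+1)ρ^K + Kρ^(K+1)] / [(1−ρ)(1−ρ^(K+1))]
Numerator: 0.6931·(1 − 6·0.159986 + 5·0.110892) = 0.412096
Denominator: (0.3069)·(0.889108) = 0.272838
L = 0.412096/0.272838 = 1.5104

Final: 1.5104


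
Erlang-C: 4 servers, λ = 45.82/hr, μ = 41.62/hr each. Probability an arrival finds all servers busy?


a = λ/μ = 1.1009; ρ = a/4 = 0.2752
P₀ = 0.331812 (from M/M/c formula)
C(c,a) = [a^c/(c!(1−ρ))]·P₀ = [1.46897/(24·0.7248)]·0.331812
= 0.08445·0.331812 = 0.028022

Final: 0.028022


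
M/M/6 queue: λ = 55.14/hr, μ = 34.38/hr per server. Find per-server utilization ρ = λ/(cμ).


ρ = λ/(cμ) = 55.14/(6·34.38) = 55.14/206.28 = 0.2673

Final: 0.2673


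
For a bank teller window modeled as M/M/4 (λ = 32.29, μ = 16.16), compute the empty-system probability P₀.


a = λ/μ = 32.29/16.16 = 1.9981; ρ = a/c = 0.4995
Σ_{k=0}^{3} a^k/k! (terms k=0..3) = 1.00000 + 1.99814 + 1.99629 + 1.32962 = 6.32406
Tail: a^4/(4!(1−ρ)) = 15.94068/(24·0.5005) = 1.32716
P₀ = 1/(6.32406 + 1.32716) = 1/7.65121 = 0.130698

Final: 0.130698


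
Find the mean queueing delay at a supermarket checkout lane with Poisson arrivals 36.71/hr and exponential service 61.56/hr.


ρ = 36.71/61.56 = 0.5963
Wq = ρ/(μ−λ) = 0.5963/(61.56 − 36.71) = 0.5963/24.85 = 0.02400 hr

Final: 0.02400 hr


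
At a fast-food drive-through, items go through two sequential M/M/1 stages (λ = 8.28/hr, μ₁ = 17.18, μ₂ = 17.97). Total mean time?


Each node sees arrival rate λ = 8.28/hr (tandem ⇒ throughput preserved).
W₁ = 1/(μ₁−λ) = 1/(17.18−8.28) = 0.11236 hr
W₂ = 1/(μ₂−λ) = 1/(17.97−8.28) = 0.10320 hr
W_total = W₁ + W₂ = 0.11236 + 0.10320 = 0.21556 hr

Final: 0.21556 hr


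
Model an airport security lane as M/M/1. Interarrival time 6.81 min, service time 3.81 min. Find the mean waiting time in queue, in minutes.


λ = 60/6.81 = 8.8106 /hr
μ = 60/3.81 = 15.7480 /hr
ρ = λ/μ = 8.8106/15.7480 = 0.5595
Wq = ρ/(μ−λ) = 0.5595/(15.7480−8.8106) = 0.08065 hr
In minutes: 0.08065·60 = 4.839 min

Final: 4.839 min


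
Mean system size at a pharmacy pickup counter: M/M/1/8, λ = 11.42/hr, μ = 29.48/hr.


ρ = 11.42/29.48 = 0.3874
L = ρ[1 − (K+1)ρ^K + Kρ^(K+1)] / [(1−ρ)(1−ρ^(K+1))]
Numerator: 0.3874·(1 − 9·0.0005071 + 8·0.0001964) = 0.386222
Denominator: (0.6126)·(0.999804) = 0.612498
L = 0.386222/0.612498 = 0.6306

Final: 0.6306


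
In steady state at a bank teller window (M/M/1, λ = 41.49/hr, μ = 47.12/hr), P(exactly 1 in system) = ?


ρ = 41.49/47.12 = 0.8805
P_n = (1−ρ)·ρ^n = (1 − 0.8805)·0.8805^1 = 0.1195·0.880518 = 0.105206

Final: 0.105206


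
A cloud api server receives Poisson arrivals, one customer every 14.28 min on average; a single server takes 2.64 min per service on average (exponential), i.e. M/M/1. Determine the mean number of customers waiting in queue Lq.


λ = 60/14.28 = 4.2017 /hr
μ = 60/2.64 = 22.7273 /hr
ρ = λ/μ = 4.2017/22.7273 = 0.1849
Lq = ρ²/(1−ρ) = 0.03418/0.8151 = 0.04193

Final: 0.04193


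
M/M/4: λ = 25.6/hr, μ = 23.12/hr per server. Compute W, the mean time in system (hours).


a = 1.1073; ρ = 0.2768; P₀ = 0.329690
Lq = P₀·a^c·ρ/(c!(1−ρ)²) = 0.01093
Wq = Lq/λ = 0.01093/25.6 = 0.0004269 hr
W = Wq + 1/μ = 0.0004269 + 0.04325 = 0.04368 hr

Final: 0.04368 hr


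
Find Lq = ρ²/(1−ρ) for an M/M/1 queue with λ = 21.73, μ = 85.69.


ρ = 21.73/85.69 = 0.2536
Lq = ρ²/(1−ρ) = 0.06431/0.7464 = 0.08616

Final: 0.08616


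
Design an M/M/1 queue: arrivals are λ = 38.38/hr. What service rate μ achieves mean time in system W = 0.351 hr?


W = 1/(μ−λ) ⇒ μ − λ = 1/W = 1/0.351 = 2.8490
μ = λ + 1/W = 38.38 + 2.8490 = 41.2290 per hr

Final: 41.2290 /hr


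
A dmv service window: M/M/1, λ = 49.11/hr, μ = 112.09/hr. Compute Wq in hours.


ρ = 49.11/112.09 = 0.4381
Wq = ρ/(μ−λ) = 0.4381/(112.09 − 49.11) = 0.4381/62.98 = 0.006957 hr

Final: 0.006957 hr


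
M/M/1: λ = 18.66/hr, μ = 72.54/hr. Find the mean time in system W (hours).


W = 1/(μ−λ) = 1/(72.54 − 18.66) = 1/53.88 = 0.01856 hr

Final: 0.01856 hr


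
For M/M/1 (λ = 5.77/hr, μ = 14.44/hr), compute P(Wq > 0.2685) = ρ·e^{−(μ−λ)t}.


ρ = 5.77/14.44 = 0.3996
P(Wq > t) = ρ·e^{−(μ−λ)t} = 0.3996·e^{−2.3279}
= 0.3996·0.097501 = 0.038960

Final: 0.038960


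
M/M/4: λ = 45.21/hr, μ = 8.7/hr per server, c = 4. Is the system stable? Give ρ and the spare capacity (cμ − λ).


Total capacity cμ = 4·8.7 = 34.80/hr
ρ = λ/(cμ) = 45.21/34.80 = 1.2991
Stable ⇔ ρ < 1: NO
Spare capacity = cμ − λ = 34.80 − 45.21 = -10.41/hr

Final: ρ = 1.2991; unstable; margin = -10.41/hr


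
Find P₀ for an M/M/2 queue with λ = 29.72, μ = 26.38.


a = λ/μ = 29.72/26.38 = 1.1266; ρ = a/c = 0.5633
Σ_{k=0}^{1} a^k/k! (terms k=0..1) = 1.00000 + 1.12661 = 2.12661
Tail: a^2/(2!(1−ρ)) = 1.26925/(2·0.4367) = 1.45325
P₀ = 1/(2.12661 + 1.45325) = 1/3.57986 = 0.279340

Final: 0.279340


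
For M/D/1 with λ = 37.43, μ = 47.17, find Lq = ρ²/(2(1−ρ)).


ρ = 37.43/47.17 = 0.7935
M/D/1: Lq = ρ²/(2(1−ρ)) = 0.6297/(2·0.2065) = 1.52470

Final: 1.52470


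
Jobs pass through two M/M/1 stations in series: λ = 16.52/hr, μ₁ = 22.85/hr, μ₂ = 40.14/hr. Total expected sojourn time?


Each node sees arrival rate λ = 16.52/hr (tandem ⇒ throughput preserved).
W₁ = 1/(μ₁−λ) = 1/(22.85−16.52) = 0.15798 hr
W₂ = 1/(μ₂−λ) = 1/(40.14−16.52) = 0.04234 hr
W_total = W₁ + W₂ = 0.15798 + 0.04234 = 0.20031 hr

Final: 0.20031 hr


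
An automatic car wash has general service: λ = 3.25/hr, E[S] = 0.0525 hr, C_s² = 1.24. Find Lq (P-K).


ρ = λ·E[S] = 3.25·0.0525 = 0.1706
Lq = ρ²(1+C_s²)/(2(1−ρ)) = 0.02911·(1+1.24)/(2·0.8294)
= 0.02911·2.2400/1.6587 = 0.03931

Final: 0.03931


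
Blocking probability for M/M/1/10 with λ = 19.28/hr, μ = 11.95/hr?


ρ = λ/μ = 19.28/11.95 = 1.6134
P_K = (1−ρ)ρ^K/(1−ρ^(K+1)) = (-0.6134·119.506422)/(1 − 192.810361)
= -73.303939/-191.810361 = 0.382169

Final: 0.382169


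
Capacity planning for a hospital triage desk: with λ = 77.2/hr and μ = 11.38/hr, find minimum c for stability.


Stability requires cμ > λ ⇔ c > λ/μ.
λ/μ = 77.2/11.38 = 6.7838
Minimum integer c = ⌊6.7838⌋ + 1 = 7
Check: 7·11.38 = 79.66 > 77.2, while 6·11.38 = 68.28 ≤ 77.2

Final: 7 servers


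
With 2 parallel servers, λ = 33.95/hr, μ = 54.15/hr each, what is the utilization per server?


ρ = λ/(cμ) = 33.95/(2·54.15) = 33.95/108.30 = 0.3135

Final: 0.3135


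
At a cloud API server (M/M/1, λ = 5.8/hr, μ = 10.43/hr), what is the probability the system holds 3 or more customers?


ρ = 5.8/10.43 = 0.5561
P(N ≥ n) = ρ^n = 0.5561^3 = 0.171961

Final: 0.171961


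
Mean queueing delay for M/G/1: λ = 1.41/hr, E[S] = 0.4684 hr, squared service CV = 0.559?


ρ = λ·E[S] = 1.41·0.4684 = 0.6604
E[S²] = E[S]²(1+C_s²) = 0.4684²·(1+0.559) = 0.342042
Wq = λ·E[S²]/(2(1−ρ)) = 1.41·0.342042/(2·0.3396) = 0.71016 hr

Final: 0.71016 hr


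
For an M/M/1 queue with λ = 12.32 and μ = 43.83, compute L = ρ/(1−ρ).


ρ = λ/μ = 12.32/43.83 = 0.2811
L = ρ/(1−ρ) = 0.2811/(1 − 0.2811) = 0.2811/0.7189 = 0.3910

Final: 0.3910


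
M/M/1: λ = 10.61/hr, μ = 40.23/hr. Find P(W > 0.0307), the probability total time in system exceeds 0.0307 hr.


W ~ Exponential(μ−λ) for M/M/1.
μ − λ = 40.23 − 10.61 = 29.6200
P(W > t) = e^{−(μ−λ)t} = e^{−0.9093} = 0.402792

Final: 0.402792


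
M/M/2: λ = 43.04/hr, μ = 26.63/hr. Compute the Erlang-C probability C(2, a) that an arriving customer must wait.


a = λ/μ = 1.6162; ρ = a/2 = 0.8081
P₀ = 0.106127 (from M/M/c formula)
C(c,a) = [a^c/(c!(1−ρ))]·P₀ = [2.61217/(2·0.1919)]·0.106127
= 6.80648·0.106127 = 0.722349

Final: 0.722349


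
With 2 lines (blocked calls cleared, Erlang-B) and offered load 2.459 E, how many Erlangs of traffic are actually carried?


B(2,2.459) = 0.466396 (Erlang-B)
Carried load = a(1 − B) = 2.459·(1 − 0.466396) = 2.459·0.533604 = 1.3121 E

Final: 1.3121 Erlangs


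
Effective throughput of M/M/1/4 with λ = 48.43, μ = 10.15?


ρ = 4.7714; P_K = (1−ρ)ρ^4/(1−ρ^5) = 0.790739
λ_eff = λ(1 − P_K) = 48.43·(1 − 0.790739) = 48.43·0.209261 = 10.1345 /hr

Final: 10.1345 /hr


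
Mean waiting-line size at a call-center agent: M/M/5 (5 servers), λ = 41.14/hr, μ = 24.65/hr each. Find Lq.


a = λ/μ = 1.6690; ρ = a/5 = 0.3338
P₀ = 0.187908
Lq = P₀·a^c·ρ / (c!·(1−ρ)²) = 0.187908·12.94902·0.3338/(120·0.44383)
= 0.01525

Final: 0.01525


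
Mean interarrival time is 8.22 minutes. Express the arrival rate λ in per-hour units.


λ = 1/(interarrival time) in consistent units.
1 hour = 60 min, so λ = 60/8.22 = 7.2993 per hour

Final: 7.2993 /hr


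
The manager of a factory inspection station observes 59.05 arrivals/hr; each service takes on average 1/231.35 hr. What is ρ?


ρ = λ/μ = 59.05/231.35 = 0.2552

Final: 0.2552


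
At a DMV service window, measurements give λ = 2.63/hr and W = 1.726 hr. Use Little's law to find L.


L = λW = 2.63·1.726 = 4.5394

Final: 4.5394


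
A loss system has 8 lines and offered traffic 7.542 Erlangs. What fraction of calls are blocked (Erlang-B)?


B(c,a) = (a^c/c!) / Σ_{k=0}^{c} a^k/k!
a^8/8! = 259.640060
Σ terms (k=0..8): 1.00000 + 7.54200 + 28.44088 + 71.50038 + 134.81396 + 203.35338 + 255.61520 + 275.40712 + 259.64006 = 1237.312976
B = 259.640060/1237.312976 = 0.209842

Final: 0.209842


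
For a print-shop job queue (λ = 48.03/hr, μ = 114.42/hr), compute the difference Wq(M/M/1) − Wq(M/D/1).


ρ = 48.03/114.42 = 0.4198
Wq(M/M/1) = ρ/(μ−λ) = 0.4198/66.39 = 0.006323 hr
Wq(M/D/1) = ρ/(2(μ−λ)) = 0.003161 hr
Savings = 0.006323 − 0.003161 = 0.003161 hr

Final: 0.003161 hr


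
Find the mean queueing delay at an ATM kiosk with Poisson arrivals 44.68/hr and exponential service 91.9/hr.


ρ = 44.68/91.9 = 0.4862
Wq = ρ/(μ−λ) = 0.4862/(91.9 − 44.68) = 0.4862/47.22 = 0.01030 hr

Final: 0.01030 hr


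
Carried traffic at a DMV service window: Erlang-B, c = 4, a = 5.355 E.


B(4,5.355) = 0.425367 (Erlang-B)
Carried load = a(1 − B) = 5.355·(1 − 0.425367) = 5.355·0.574633 = 3.0772 E

Final: 3.0772 Erlangs


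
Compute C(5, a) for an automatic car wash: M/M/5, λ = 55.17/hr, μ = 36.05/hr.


a = λ/μ = 1.5304; ρ = a/5 = 0.3061
P₀ = 0.216070 (from M/M/c formula)
C(c,a) = [a^c/(c!(1−ρ))]·P₀ = [8.39438/(120·0.6939)]·0.216070
= 0.10081·0.216070 = 0.021782

Final: 0.021782


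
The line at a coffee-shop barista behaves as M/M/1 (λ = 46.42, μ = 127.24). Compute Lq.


ρ = 46.42/127.24 = 0.3648
Lq = ρ²/(1−ρ) = 0.1331/0.6352 = 0.2095

Final: 0.2095


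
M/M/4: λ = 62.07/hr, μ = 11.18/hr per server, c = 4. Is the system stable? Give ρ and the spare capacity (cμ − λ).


Total capacity cμ = 4·11.18 = 44.72/hr
ρ = λ/(cμ) = 62.07/44.72 = 1.3880
Stable ⇔ ρ < 1: NO
Spare capacity = cμ − λ = 44.72 − 62.07 = -17.35/hr

Final: ρ = 1.3880; unstable; margin = -17.35/hr


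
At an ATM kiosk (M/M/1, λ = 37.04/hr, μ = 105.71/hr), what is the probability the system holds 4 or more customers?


ρ = 37.04/105.71 = 0.3504
P(N ≥ n) = ρ^n = 0.3504^4 = 0.015074

Final: 0.015074


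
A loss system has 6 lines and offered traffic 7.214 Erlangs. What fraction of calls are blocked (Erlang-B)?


B(c,a) = (a^c/c!) / Σ_{k=0}^{c} a^k/k!
a^6/6! = 195.760169
Σ terms (k=0..6): 1.00000 + 7.21400 + 26.02090 + 62.57159 + 112.84786 + 162.81689 + 195.76017 = 568.231394
B = 195.760169/568.231394 = 0.344508

Final: 0.344508


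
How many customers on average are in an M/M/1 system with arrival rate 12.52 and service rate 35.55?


ρ = λ/μ = 12.52/35.55 = 0.3522
L = ρ/(1−ρ) = 0.3522/(1 − 0.3522) = 0.3522/0.6478 = 0.5436

Final: 0.5436


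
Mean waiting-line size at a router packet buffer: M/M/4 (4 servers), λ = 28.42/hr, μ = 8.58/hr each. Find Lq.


a = λ/μ = 3.3124; ρ = a/4 = 0.8281
P₀ = 0.022207
Lq = P₀·a^c·ρ / (c!·(1−ρ)²) = 0.022207·120.37801·0.8281/(24·0.02955)
= 3.12094

Final: 3.12094


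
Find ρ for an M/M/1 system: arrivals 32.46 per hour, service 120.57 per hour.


ρ = λ/μ = 32.46/120.57 = 0.2692

Final: 0.2692


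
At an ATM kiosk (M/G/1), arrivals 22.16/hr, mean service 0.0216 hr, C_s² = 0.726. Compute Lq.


ρ = λ·E[S] = 22.16·0.0216 = 0.4787
Lq = ρ²(1+C_s²)/(2(1−ρ)) = 0.2291·(1+0.726)/(2·0.5213)
= 0.2291·1.7260/1.0427 = 0.37926

Final: 0.37926


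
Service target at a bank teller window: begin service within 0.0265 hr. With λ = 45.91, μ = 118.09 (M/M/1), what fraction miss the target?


ρ = 45.91/118.09 = 0.3888
P(Wq > t) = ρ·e^{−(μ−λ)t} = 0.3888·e^{−1.9128}
= 0.3888·0.147671 = 0.057410

Final: 0.057410


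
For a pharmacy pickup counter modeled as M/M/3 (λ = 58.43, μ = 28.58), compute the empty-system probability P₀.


a = λ/μ = 58.43/28.58 = 2.0444; ρ = a/c = 0.6815
Σ_{k=0}^{2} a^k/k! (terms k=0..2) = 1.00000 + 2.04444 + 2.08986 = 5.13430
Tail: a^3/(3!(1−ρ)) = 8.54518/(6·0.3185) = 4.47128
P₀ = 1/(5.13430 + 4.47128) = 1/9.60557 = 0.104106

Final: 0.104106


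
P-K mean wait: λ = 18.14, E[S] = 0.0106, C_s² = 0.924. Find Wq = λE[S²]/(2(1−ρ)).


ρ = λ·E[S] = 18.14·0.0106 = 0.1923
E[S²] = E[S]²(1+C_s²) = 0.0106²·(1+0.924) = 0.0002162
Wq = λ·E[S²]/(2(1−ρ)) = 18.14·0.0002162/(2·0.8077) = 0.002428 hr

Final: 0.002428 hr


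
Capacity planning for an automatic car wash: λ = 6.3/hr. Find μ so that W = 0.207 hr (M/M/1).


W = 1/(μ−λ) ⇒ μ − λ = 1/W = 1/0.207 = 4.8309
μ = λ + 1/W = 6.3 + 4.8309 = 11.1309 per hr

Final: 11.1309 /hr


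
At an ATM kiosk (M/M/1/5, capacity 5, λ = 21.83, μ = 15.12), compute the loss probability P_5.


ρ = λ/μ = 21.83/15.12 = 1.4438
P_K = (1−ρ)ρ^K/(1−ρ^(K+1)) = (-0.4438·6.273497)/(1 − 9.057569)
= -2.784072/-8.057569 = 0.345523

Final: 0.345523


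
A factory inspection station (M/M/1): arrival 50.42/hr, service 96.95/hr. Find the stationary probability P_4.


ρ = 50.42/96.95 = 0.5201
P_n = (1−ρ)·ρ^n = (1 − 0.5201)·0.5201^4 = 0.4799·0.073151 = 0.035108

Final: 0.035108


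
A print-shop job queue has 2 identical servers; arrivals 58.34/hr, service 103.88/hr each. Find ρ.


ρ = λ/(cμ) = 58.34/(2·103.88) = 58.34/207.76 = 0.2808

Final: 0.2808


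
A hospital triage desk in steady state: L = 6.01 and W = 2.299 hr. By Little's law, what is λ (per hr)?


λ = L/W = 6.01/2.299 = 2.6142 /hr

Final: 2.6142 /hr


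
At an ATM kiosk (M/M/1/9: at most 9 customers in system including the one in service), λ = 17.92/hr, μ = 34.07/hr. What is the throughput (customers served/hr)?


ρ = 0.5260; P_K = (1−ρ)ρ^9/(1−ρ^10) = 0.001463
λ_eff = λ(1 − P_K) = 17.92·(1 − 0.001463) = 17.92·0.998537 = 17.8938 /hr

Final: 17.8938 /hr


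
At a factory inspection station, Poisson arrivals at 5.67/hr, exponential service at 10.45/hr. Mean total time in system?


W = 1/(μ−λ) = 1/(10.45 − 5.67) = 1/4.78 = 0.2092 hr

Final: 0.2092 hr


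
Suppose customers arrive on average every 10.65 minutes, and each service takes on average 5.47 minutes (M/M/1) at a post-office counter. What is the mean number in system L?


λ = 60/10.65 = 5.6338 /hr
μ = 60/5.47 = 10.9689 /hr
ρ = λ/μ = 5.6338/10.9689 = 0.5136
L = ρ/(1−ρ) = 0.5136/0.4864 = 1.0560

Final: 1.0560


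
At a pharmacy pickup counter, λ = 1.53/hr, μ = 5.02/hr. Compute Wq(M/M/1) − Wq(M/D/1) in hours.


ρ = 1.53/5.02 = 0.3048
Wq(M/M/1) = ρ/(μ−λ) = 0.3048/3.49 = 0.08733 hr
Wq(M/D/1) = ρ/(2(μ−λ)) = 0.04366 hr
Savings = 0.08733 − 0.04366 = 0.04366 hr

Final: 0.04366 hr


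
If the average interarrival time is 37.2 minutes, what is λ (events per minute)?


λ = 1/(interarrival time) in consistent units.
1 minute = 1 min, so λ = 1/37.2 = 0.02688 per minute

Final: 0.02688 /min


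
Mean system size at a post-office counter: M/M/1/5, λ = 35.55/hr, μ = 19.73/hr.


ρ = 35.55/19.73 = 1.8018
L = ρ[1 − (K+1)ρ^K + Kρ^(K+1)] / [(1−ρ)(1−ρ^(K+1))]
Numerator: 1.8018·(1 − 6·18.991646 + 5·34.219615) = 104.772861
Denominator: (-0.8018)·(-33.219615) = 26.636306
L = 104.772861/26.636306 = 3.9335

Final: 3.9335


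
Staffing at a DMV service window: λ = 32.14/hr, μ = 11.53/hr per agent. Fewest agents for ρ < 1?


Stability requires cμ > λ ⇔ c > λ/μ.
λ/μ = 32.14/11.53 = 2.7875
Minimum integer c = ⌊2.7875⌋ + 1 = 3
Check: 3·11.53 = 34.59 > 32.14, while 2·11.53 = 23.06 ≤ 32.14

Final: 3 servers


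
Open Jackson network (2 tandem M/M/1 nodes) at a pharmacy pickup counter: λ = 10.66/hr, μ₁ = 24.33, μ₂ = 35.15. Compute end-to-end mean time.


Each node sees arrival rate λ = 10.66/hr (tandem ⇒ throughput preserved).
W₁ = 1/(μ₁−λ) = 1/(24.33−10.66) = 0.07315 hr
W₂ = 1/(μ₂−λ) = 1/(35.15−10.66) = 0.04083 hr
W_total = W₁ + W₂ = 0.07315 + 0.04083 = 0.11399 hr

Final: 0.11399 hr


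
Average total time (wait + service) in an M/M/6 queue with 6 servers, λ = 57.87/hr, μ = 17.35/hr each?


a = 3.3354; ρ = 0.5559; P₀ = 0.034499
Lq = P₀·a^c·ρ/(c!(1−ρ)²) = 0.18597
Wq = Lq/λ = 0.18597/57.87 = 0.003214 hr
W = Wq + 1/μ = 0.003214 + 0.05764 = 0.06085 hr

Final: 0.06085 hr


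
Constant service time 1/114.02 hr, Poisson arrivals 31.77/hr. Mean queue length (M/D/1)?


ρ = 31.77/114.02 = 0.2786
M/D/1: Lq = ρ²/(2(1−ρ)) = 0.07764/(2·0.7214) = 0.05381

Final: 0.05381


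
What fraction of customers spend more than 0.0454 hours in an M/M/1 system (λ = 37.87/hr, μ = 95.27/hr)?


W ~ Exponential(μ−λ) for M/M/1.
μ − λ = 95.27 − 37.87 = 57.4000
P(W > t) = e^{−(μ−λ)t} = e^{−2.6060} = 0.073832

Final: 0.073832


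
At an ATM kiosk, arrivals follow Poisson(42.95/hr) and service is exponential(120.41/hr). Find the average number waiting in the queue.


ρ = 42.95/120.41 = 0.3567
Lq = ρ²/(1−ρ) = 0.1272/0.6433 = 0.1978

Final: 0.1978


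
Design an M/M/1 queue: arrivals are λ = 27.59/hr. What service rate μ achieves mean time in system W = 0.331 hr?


W = 1/(μ−λ) ⇒ μ − λ = 1/W = 1/0.331 = 3.0211
μ = λ + 1/W = 27.59 + 3.0211 = 30.6111 per hr

Final: 30.6111 /hr


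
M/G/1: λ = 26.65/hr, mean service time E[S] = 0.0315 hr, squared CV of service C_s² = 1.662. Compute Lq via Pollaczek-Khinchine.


ρ = λ·E[S] = 26.65·0.0315 = 0.8395
Lq = ρ²(1+C_s²)/(2(1−ρ)) = 0.7047·(1+1.662)/(2·0.1605)
= 0.7047·2.6620/0.3211 = 5.84320

Final: 5.84320


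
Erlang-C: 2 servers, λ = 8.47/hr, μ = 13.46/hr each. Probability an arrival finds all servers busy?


a = λ/μ = 0.6293; ρ = a/2 = 0.3146
P₀ = 0.521334 (from M/M/c formula)
C(c,a) = [a^c/(c!(1−ρ))]·P₀ = [0.39598/(2·0.6854)]·0.521334
= 0.28889·0.521334 = 0.150606

Final: 0.150606


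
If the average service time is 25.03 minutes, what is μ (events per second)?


μ = 1/(service time) in consistent units.
1 second = 0.0166667 min, so μ = 0.0166667/25.03 = 0.0006659 per second

Final: 0.0006659 /sec


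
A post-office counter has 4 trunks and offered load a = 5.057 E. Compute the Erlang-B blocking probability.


B(c,a) = (a^c/c!) / Σ_{k=0}^{c} a^k/k!
a^4/4! = 27.249628
Σ terms (k=0..4): 1.00000 + 5.05700 + 12.78662 + 21.55399 + 27.24963 = 67.647239
B = 27.249628/67.647239 = 0.402820

Final: 0.402820


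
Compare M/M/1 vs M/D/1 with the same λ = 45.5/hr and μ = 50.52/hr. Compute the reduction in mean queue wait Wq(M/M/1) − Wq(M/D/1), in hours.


ρ = 45.5/50.52 = 0.9006
Wq(M/M/1) = ρ/(μ−λ) = 0.9006/5.02 = 0.17941 hr
Wq(M/D/1) = ρ/(2(μ−λ)) = 0.08970 hr
Savings = 0.17941 − 0.08970 = 0.08970 hr

Final: 0.08970 hr


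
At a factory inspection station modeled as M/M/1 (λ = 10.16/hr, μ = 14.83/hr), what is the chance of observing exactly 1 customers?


ρ = 10.16/14.83 = 0.6851
P_n = (1−ρ)·ρ^n = (1 − 0.6851)·0.6851^1 = 0.3149·0.685098 = 0.215739

Final: 0.215739
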